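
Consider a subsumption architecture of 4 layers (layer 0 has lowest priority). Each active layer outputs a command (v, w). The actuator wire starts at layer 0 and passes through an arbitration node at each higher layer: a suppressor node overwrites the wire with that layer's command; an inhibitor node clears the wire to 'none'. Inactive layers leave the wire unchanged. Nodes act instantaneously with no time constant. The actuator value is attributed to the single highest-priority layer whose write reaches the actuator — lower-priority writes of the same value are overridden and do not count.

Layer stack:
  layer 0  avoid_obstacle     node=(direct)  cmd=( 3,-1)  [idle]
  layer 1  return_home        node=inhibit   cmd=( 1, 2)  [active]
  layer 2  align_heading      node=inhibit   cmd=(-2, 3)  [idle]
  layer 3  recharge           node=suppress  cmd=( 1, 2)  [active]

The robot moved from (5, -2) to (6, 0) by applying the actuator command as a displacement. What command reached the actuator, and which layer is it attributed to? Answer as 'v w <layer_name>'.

1 2 recharge

displacement = (6, 0) − (5, -2) = (1, 2)
[0] avoid_obstacle off; wire := none
[1] return_home on (inhibit); wire := none
[2] align_heading off; pass none
[3] recharge on (suppress); wire := (1, 2)
output (1, 2) — from layer 3 (recharge)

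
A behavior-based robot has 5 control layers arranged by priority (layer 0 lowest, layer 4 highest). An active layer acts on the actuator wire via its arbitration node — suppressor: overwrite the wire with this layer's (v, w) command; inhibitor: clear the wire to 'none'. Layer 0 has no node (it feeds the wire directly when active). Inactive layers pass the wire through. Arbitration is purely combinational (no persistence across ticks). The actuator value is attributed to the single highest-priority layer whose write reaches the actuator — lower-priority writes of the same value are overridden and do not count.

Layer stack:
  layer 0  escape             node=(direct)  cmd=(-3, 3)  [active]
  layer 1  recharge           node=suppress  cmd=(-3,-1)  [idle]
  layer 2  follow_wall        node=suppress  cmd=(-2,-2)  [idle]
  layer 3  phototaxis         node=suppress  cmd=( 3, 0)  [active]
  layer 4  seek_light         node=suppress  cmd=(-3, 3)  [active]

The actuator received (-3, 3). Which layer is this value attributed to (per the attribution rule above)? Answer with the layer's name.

L0 escape: active, feeds wire = (-3, 3)
L1 recharge: idle → wire stays (-3, 3)
L2 follow_wall: idle → wire stays (-3, 3)
L3 phototaxis: active, suppressor → wire = (3, 0)
L4 seek_light: active, suppressor → wire = (-3, 3)
actuator = (-3, 3)
last writer: layer 4 = seek_light

seek_light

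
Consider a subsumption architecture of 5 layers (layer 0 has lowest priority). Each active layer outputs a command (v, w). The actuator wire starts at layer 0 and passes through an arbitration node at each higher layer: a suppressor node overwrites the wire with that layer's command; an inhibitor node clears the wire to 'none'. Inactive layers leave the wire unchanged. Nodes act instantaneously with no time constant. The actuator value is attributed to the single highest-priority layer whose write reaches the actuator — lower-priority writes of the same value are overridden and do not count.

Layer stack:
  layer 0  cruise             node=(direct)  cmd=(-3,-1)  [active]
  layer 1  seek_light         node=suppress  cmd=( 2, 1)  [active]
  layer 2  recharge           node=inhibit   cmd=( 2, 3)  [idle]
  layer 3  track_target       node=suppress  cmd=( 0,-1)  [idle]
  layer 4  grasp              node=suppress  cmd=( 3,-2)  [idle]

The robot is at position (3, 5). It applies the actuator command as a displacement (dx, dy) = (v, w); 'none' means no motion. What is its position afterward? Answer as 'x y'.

L0 cruise: active, feeds wire = (-3, -1)
L1 seek_light: active, suppressor → wire = (2, 1)
L2 recharge: idle → wire stays (2, 1)
L3 track_target: idle → wire stays (2, 1)
L4 grasp: idle → wire stays (2, 1)
actuator = (2, 1)
position: (3, 5) + (2, 1) = (5, 6)

5 6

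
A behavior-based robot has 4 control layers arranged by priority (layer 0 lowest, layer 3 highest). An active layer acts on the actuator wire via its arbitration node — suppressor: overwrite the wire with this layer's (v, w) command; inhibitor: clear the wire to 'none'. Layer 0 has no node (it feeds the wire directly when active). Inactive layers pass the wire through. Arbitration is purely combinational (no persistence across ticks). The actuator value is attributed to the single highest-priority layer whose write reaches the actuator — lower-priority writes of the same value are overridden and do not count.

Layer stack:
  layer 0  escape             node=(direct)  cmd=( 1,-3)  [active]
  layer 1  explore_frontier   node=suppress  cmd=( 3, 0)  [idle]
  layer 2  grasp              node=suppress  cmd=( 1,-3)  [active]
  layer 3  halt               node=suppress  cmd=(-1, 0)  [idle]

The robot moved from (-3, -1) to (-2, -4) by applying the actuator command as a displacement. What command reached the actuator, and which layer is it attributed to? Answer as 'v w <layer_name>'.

1 -3 grasp

displacement = (-2, -4) − (-3, -1) = (1, -3)
[0] escape on; wire := (1, -3)
[1] explore_frontier off; pass (1, -3)
[2] grasp on (suppress); wire := (1, -3)
[3] halt off; pass (1, -3)
output (1, -3) — from layer 2 (grasp)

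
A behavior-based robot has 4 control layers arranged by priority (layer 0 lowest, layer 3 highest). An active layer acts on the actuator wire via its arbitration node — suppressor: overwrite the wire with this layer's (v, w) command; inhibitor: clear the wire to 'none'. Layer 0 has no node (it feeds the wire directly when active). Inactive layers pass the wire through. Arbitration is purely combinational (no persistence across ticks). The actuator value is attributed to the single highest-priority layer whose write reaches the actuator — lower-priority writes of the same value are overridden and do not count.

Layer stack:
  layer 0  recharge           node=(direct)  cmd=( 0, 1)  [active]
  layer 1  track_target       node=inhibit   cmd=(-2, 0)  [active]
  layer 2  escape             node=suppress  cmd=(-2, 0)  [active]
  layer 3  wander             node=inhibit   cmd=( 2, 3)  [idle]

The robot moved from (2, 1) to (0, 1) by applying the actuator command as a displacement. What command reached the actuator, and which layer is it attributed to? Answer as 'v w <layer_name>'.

-2 0 escape

displacement = (0, 1) − (2, 1) = (-2, 0)
[0] recharge on; wire := (0, 1)
[1] track_target on (inhibit); wire := none
[2] escape on (suppress); wire := (-2, 0)
[3] wander off; pass (-2, 0)
output (-2, 0) — from layer 2 (escape)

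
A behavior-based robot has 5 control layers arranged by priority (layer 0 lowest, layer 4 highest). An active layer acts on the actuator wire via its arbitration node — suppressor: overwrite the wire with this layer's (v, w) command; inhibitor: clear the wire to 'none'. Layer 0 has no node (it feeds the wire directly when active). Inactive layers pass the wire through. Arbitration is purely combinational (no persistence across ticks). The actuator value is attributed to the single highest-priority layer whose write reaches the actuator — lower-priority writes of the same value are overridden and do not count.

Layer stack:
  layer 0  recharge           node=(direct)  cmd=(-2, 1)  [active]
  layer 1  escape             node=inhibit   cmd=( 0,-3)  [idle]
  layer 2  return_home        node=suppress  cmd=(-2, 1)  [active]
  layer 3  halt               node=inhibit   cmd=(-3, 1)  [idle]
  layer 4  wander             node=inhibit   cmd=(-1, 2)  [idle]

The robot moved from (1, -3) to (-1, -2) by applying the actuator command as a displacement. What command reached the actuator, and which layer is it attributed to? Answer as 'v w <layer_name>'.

displacement = (-1, -2) − (1, -3) = (-2, 1)
[0] recharge on; wire := (-2, 1)
[1] escape off; pass (-2, 1)
[2] return_home on (suppress); wire := (-2, 1)
[3] halt off; pass (-2, 1)
[4] wander off; pass (-2, 1)
output (-2, 1) — from layer 2 (return_home)

-2 1 return_home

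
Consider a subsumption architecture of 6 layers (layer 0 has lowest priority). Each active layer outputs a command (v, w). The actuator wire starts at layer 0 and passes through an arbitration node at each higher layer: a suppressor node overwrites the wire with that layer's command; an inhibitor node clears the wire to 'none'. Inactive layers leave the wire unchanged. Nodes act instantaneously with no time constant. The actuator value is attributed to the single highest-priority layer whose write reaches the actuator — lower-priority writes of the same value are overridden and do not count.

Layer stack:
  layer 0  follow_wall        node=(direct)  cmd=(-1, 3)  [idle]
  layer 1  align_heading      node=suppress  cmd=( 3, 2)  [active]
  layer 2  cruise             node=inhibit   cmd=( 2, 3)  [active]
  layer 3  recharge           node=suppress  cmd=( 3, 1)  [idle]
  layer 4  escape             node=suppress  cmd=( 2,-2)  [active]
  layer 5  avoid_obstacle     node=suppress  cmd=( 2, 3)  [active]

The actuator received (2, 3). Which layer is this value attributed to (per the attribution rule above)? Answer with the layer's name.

[0] follow_wall off; wire := none
[1] align_heading on (suppress); wire := (3, 2)
[2] cruise on (inhibit); wire := none
[3] recharge off; pass none
[4] escape on (suppress); wire := (2, -2)
[5] avoid_obstacle on (suppress); wire := (2, 3)
output (2, 3)
last writer: layer 5 = avoid_obstacle

avoid_obstacle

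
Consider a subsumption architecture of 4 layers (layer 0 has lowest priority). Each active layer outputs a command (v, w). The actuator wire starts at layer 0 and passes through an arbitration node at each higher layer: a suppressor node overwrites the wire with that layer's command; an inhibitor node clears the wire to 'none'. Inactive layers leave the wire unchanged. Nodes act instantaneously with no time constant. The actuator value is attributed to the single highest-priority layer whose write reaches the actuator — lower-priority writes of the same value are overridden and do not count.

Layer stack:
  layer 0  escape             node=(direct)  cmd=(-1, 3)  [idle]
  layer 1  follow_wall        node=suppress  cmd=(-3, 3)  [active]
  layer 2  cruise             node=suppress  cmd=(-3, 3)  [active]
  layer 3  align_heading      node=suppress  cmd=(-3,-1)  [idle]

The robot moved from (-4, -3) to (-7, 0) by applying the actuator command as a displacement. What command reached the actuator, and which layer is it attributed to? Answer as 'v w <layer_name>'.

-3 3 cruise

displacement = (-7, 0) − (-4, -3) = (-3, 3)
[0] escape off; wire := none
[1] follow_wall on (suppress); wire := (-3, 3)
[2] cruise on (suppress); wire := (-3, 3)
[3] align_heading off; pass (-3, 3)
output (-3, 3) — from layer 2 (cruise)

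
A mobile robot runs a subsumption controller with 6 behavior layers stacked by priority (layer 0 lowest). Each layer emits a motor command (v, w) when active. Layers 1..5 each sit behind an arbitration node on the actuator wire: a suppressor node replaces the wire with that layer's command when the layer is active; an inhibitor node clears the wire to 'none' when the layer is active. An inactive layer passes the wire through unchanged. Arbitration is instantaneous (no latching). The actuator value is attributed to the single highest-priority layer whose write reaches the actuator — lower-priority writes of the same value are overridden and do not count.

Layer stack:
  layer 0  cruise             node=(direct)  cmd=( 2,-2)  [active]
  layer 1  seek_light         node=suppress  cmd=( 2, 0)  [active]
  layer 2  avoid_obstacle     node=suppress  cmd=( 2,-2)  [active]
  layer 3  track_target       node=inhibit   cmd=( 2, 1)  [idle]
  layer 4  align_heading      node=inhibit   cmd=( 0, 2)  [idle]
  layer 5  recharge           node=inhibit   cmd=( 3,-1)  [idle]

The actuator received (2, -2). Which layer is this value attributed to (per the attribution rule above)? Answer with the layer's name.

L0 cruise: active, feeds wire = (2, -2)
L1 seek_light: active, suppressor → wire = (2, 0)
L2 avoid_obstacle: active, suppressor → wire = (2, -2)
L3 track_target: idle → wire stays (2, -2)
L4 align_heading: idle → wire stays (2, -2)
L5 recharge: idle → wire stays (2, -2)
actuator = (2, -2)
last writer: layer 2 = avoid_obstacle

avoid_obstacle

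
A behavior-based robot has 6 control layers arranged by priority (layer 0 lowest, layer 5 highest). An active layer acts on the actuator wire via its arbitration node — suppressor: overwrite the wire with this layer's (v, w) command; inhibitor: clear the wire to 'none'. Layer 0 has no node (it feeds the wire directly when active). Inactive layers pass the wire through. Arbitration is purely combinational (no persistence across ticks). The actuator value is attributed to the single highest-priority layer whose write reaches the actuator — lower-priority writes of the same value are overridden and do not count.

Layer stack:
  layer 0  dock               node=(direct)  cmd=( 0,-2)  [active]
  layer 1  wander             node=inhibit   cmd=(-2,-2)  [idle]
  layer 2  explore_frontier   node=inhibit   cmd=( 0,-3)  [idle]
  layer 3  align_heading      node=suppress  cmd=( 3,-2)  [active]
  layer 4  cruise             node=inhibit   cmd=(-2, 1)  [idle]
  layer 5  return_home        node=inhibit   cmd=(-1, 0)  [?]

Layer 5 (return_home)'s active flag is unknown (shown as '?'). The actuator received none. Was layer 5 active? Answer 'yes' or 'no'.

If layer 5 is active=yes:
  actuator would be none
If layer 5 is active=no:
  actuator would be (3, -2)
Observed none, so layer 5 was active.

yes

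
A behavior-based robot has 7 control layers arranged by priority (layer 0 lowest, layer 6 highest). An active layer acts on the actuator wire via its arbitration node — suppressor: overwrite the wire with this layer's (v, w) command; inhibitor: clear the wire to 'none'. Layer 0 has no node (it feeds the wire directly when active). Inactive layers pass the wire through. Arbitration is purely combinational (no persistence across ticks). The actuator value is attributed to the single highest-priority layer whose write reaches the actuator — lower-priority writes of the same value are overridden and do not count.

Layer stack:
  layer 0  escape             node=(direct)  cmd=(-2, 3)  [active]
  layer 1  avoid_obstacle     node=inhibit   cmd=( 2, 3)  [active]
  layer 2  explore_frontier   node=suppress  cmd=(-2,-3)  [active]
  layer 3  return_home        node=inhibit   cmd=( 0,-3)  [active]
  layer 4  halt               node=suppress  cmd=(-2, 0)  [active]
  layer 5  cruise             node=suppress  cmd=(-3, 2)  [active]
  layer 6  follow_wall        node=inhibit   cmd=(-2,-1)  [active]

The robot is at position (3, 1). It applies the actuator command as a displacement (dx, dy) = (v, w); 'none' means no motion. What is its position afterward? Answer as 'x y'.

3 1

[0] escape on; wire := (-2, 3)
[1] avoid_obstacle on (inhibit); wire := none
[2] explore_frontier on (suppress); wire := (-2, -3)
[3] return_home on (inhibit); wire := none
[4] halt on (suppress); wire := (-2, 0)
[5] cruise on (suppress); wire := (-3, 2)
[6] follow_wall on (inhibit); wire := none
output none
position: (3, 1) + none = (3, 1)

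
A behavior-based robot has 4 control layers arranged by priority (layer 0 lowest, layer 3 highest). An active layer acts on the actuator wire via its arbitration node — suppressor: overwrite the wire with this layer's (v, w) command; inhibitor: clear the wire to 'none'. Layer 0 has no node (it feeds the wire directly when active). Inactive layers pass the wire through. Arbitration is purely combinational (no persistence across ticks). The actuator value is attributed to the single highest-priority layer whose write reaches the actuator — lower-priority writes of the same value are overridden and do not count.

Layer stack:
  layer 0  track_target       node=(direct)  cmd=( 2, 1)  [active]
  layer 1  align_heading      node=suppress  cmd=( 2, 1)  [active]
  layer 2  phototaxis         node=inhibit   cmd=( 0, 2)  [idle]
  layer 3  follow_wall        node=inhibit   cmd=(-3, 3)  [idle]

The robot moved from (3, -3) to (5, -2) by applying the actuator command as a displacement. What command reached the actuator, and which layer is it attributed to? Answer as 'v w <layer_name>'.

2 1 align_heading

displacement = (5, -2) − (3, -3) = (2, 1)
[0] track_target on; wire := (2, 1)
[1] align_heading on (suppress); wire := (2, 1)
[2] phototaxis off; pass (2, 1)
[3] follow_wall off; pass (2, 1)
output (2, 1) — from layer 1 (align_heading)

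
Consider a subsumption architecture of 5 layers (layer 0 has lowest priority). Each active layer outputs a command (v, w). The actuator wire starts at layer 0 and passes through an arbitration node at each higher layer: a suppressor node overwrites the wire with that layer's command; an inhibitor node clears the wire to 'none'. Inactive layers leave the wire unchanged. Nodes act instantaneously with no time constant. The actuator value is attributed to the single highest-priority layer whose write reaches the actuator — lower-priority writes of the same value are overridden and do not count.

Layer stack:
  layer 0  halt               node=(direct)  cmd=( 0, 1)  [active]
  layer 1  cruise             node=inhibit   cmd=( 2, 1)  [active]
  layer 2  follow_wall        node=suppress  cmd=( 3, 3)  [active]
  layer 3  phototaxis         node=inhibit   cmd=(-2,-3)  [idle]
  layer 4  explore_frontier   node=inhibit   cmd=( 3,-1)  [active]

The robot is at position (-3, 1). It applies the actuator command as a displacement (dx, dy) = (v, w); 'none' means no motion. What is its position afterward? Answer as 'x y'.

-3 1

[0] halt on; wire := (0, 1)
[1] cruise on (inhibit); wire := none
[2] follow_wall on (suppress); wire := (3, 3)
[3] phototaxis off; pass (3, 3)
[4] explore_frontier on (inhibit); wire := none
output none
position: (-3, 1) + none = (-3, 1)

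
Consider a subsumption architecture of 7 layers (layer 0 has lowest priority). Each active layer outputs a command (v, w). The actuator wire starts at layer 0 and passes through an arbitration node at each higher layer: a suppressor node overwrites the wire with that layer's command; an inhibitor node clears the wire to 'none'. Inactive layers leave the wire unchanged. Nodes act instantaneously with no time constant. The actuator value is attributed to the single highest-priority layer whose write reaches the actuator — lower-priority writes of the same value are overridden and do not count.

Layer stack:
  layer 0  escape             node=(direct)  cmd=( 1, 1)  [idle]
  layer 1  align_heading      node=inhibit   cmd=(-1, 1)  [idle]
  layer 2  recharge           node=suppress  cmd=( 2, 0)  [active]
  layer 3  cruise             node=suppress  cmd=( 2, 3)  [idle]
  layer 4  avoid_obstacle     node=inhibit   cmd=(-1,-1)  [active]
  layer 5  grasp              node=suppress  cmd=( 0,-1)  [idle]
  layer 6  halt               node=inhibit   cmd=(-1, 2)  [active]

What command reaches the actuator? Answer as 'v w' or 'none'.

[0] escape off; wire := none
[1] align_heading off; pass none
[2] recharge on (suppress); wire := (2, 0)
[3] cruise off; pass (2, 0)
[4] avoid_obstacle on (inhibit); wire := none
[5] grasp off; pass none
[6] halt on (inhibit); wire := none
output none

none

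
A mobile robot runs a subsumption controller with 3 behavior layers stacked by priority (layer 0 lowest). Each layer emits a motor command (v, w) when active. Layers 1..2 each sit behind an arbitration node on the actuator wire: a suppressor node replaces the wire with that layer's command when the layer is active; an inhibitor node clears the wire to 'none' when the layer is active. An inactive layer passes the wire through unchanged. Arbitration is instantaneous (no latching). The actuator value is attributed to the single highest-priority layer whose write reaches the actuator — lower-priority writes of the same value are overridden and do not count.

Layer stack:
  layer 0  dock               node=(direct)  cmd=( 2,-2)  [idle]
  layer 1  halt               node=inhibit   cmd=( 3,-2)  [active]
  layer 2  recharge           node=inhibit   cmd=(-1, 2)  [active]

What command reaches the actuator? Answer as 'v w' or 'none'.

none

[0] dock off; wire := none
[1] halt on (inhibit); wire := none
[2] recharge on (inhibit); wire := none
output none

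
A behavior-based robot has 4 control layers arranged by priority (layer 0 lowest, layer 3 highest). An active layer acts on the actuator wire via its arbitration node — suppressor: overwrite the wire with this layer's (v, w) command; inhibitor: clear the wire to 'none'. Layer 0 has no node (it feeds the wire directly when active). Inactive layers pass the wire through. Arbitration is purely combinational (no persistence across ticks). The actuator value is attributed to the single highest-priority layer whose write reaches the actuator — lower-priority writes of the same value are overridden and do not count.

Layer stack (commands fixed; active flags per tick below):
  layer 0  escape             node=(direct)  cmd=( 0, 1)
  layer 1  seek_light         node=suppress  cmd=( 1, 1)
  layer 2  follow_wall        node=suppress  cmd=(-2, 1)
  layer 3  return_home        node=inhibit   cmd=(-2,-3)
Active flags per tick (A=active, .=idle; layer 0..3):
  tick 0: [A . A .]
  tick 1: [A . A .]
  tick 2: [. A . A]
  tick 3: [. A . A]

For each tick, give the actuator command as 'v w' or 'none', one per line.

tick 0:
  [0] escape on; wire := (0, 1)
  [1] seek_light off; pass (0, 1)
  [2] follow_wall on (suppress); wire := (-2, 1)
  [3] return_home off; pass (-2, 1)
  output (-2, 1)
tick 1:
  [0] escape on; wire := (0, 1)
  [1] seek_light off; pass (0, 1)
  [2] follow_wall on (suppress); wire := (-2, 1)
  [3] return_home off; pass (-2, 1)
  output (-2, 1)
tick 2:
  [0] escape off; wire := none
  [1] seek_light on (suppress); wire := (1, 1)
  [2] follow_wall off; pass (1, 1)
  [3] return_home on (inhibit); wire := none
  output none
tick 3:
  [0] escape off; wire := none
  [1] seek_light on (suppress); wire := (1, 1)
  [2] follow_wall off; pass (1, 1)
  [3] return_home on (inhibit); wire := none
  output none

-2 1
-2 1
none
none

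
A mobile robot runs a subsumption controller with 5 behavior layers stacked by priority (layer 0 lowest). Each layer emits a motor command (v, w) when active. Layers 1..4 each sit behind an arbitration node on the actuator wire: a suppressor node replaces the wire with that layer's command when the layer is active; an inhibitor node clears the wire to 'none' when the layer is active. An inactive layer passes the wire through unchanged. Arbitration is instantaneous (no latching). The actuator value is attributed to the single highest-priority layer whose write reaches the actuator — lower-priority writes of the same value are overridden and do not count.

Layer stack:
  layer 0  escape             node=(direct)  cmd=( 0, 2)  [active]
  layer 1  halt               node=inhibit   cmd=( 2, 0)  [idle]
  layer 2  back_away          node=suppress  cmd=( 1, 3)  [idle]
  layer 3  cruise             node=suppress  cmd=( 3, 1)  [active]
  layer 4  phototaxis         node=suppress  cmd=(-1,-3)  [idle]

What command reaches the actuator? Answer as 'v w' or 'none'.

3 1

layer 0 (escape) active — direct: (0, 2)
layer 1 (halt) idle — unchanged: (0, 2)
layer 2 (back_away) idle — unchanged: (0, 2)
layer 3 (cruise) active — suppresses: (3, 1)
layer 4 (phototaxis) idle — unchanged: (3, 1)
→ actuator (3, 1)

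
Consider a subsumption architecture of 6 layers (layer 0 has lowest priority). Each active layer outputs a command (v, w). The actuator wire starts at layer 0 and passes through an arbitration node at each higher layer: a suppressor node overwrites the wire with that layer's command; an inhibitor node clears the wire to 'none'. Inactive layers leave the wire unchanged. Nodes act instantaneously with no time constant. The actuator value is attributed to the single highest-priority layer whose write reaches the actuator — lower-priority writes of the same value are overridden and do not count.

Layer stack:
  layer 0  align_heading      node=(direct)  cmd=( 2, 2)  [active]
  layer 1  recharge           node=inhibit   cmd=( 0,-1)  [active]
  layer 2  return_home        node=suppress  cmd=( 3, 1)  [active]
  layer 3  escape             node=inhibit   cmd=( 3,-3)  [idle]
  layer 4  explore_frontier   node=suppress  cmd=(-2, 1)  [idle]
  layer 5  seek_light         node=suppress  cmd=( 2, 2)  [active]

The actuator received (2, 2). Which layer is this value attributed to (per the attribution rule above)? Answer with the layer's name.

L0 align_heading: active, feeds wire = (2, 2)
L1 recharge: active, inhibitor → wire = none
L2 return_home: active, suppressor → wire = (3, 1)
L3 escape: idle → wire stays (3, 1)
L4 explore_frontier: idle → wire stays (3, 1)
L5 seek_light: active, suppressor → wire = (2, 2)
actuator = (2, 2)
last writer: layer 5 = seek_light

seek_light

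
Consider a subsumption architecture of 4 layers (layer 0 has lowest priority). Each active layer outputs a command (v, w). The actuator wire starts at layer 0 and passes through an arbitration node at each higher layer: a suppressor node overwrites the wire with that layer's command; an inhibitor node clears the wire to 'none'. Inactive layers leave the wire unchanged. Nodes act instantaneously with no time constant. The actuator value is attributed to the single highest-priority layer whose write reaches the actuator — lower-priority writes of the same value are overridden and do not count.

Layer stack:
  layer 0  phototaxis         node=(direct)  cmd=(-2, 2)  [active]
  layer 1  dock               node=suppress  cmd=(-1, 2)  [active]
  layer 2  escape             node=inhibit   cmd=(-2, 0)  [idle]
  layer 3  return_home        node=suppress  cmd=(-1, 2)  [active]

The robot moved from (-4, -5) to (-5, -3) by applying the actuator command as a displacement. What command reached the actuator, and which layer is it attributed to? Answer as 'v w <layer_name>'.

-1 2 return_home

displacement = (-5, -3) − (-4, -5) = (-1, 2)
[0] phototaxis on; wire := (-2, 2)
[1] dock on (suppress); wire := (-1, 2)
[2] escape off; pass (-1, 2)
[3] return_home on (suppress); wire := (-1, 2)
output (-1, 2) — from layer 3 (return_home)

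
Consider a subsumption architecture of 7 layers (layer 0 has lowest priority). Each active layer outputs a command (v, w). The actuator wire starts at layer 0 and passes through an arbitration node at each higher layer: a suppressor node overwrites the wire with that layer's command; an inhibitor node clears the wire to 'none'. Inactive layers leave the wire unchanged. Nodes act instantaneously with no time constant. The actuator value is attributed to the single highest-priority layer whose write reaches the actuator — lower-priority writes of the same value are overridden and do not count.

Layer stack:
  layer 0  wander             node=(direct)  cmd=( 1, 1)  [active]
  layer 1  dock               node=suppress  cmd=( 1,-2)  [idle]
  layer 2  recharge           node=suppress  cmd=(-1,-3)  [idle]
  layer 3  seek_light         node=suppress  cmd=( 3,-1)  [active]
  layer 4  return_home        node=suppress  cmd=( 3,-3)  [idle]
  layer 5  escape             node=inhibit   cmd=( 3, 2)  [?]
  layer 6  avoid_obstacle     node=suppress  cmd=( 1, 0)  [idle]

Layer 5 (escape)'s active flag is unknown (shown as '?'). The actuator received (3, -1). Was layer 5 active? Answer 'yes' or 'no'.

no

If layer 5 is active=yes:
  actuator would be none
If layer 5 is active=no:
  actuator would be (3, -1)
Observed (3, -1), so layer 5 was idle.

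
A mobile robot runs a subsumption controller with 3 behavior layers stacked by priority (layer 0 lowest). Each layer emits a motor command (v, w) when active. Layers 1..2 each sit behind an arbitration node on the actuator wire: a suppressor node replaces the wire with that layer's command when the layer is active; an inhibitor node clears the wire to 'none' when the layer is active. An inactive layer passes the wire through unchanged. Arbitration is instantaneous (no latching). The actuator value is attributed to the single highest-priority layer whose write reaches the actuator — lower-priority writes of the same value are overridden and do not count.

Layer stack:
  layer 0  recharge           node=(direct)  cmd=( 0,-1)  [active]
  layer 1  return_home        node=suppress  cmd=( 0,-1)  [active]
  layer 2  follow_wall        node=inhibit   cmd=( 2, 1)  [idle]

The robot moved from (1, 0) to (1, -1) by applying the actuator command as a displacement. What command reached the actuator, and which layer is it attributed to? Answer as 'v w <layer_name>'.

0 -1 return_home

displacement = (1, -1) − (1, 0) = (0, -1)
[0] recharge on; wire := (0, -1)
[1] return_home on (suppress); wire := (0, -1)
[2] follow_wall off; pass (0, -1)
output (0, -1) — from layer 1 (return_home)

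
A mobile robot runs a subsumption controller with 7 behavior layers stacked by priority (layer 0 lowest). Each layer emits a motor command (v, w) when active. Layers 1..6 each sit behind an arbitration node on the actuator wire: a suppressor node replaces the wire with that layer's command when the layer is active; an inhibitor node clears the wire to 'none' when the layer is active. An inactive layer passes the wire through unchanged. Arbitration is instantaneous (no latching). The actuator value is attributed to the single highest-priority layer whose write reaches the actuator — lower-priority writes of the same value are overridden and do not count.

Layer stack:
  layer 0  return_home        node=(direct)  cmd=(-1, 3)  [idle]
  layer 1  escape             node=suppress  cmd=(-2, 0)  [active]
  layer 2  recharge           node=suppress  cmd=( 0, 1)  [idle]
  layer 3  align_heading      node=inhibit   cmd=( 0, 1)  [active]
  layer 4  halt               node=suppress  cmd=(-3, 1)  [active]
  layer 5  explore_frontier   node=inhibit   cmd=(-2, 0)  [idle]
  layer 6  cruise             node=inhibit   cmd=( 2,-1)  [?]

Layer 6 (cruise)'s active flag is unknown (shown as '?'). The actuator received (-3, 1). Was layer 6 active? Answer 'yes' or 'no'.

no

If layer 6 is active=yes:
  actuator would be none
If layer 6 is active=no:
  actuator would be (-3, 1)
Observed (-3, 1), so layer 6 was idle.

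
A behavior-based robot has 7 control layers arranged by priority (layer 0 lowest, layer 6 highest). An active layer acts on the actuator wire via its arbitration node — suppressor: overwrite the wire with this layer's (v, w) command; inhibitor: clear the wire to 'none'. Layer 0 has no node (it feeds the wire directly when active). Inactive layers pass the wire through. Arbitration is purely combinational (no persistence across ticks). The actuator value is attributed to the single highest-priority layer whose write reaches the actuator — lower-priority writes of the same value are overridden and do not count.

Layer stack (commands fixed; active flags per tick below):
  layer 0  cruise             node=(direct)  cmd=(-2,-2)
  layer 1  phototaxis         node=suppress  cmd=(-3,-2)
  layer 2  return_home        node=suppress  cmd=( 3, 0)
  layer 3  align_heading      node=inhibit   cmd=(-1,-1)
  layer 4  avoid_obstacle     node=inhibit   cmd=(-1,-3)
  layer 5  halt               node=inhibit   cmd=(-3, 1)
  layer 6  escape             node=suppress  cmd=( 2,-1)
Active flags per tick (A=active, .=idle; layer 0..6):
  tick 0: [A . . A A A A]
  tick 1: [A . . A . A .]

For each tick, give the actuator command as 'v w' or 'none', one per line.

2 -1
none

tick 0:
  L0 cruise: active, feeds wire = (-2, -2)
  L1 phototaxis: idle → wire stays (-2, -2)
  L2 return_home: idle → wire stays (-2, -2)
  L3 align_heading: active, inhibitor → wire = none
  L4 avoid_obstacle: active, inhibitor → wire = none
  L5 halt: active, inhibitor → wire = none
  L6 escape: active, suppressor → wire = (2, -1)
  actuator = (2, -1)
tick 1:
  L0 cruise: active, feeds wire = (-2, -2)
  L1 phototaxis: idle → wire stays (-2, -2)
  L2 return_home: idle → wire stays (-2, -2)
  L3 align_heading: active, inhibitor → wire = none
  L4 avoid_obstacle: idle → wire stays none
  L5 halt: active, inhibitor → wire = none
  L6 escape: idle → wire stays none
  actuator = none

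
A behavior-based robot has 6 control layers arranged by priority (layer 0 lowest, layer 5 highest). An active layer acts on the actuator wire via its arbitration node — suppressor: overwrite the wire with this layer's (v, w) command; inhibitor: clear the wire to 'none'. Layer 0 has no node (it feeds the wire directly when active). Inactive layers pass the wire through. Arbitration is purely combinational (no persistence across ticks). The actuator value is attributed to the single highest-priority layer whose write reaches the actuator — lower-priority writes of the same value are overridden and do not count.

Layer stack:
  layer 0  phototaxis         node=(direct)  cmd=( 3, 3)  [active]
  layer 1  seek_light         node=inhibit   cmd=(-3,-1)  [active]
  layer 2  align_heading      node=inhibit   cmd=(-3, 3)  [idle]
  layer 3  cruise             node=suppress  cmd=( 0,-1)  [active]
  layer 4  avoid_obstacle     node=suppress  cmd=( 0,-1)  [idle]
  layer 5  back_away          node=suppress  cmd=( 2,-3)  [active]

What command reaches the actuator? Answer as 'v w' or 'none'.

L0 phototaxis: active, feeds wire = (3, 3)
L1 seek_light: active, inhibitor → wire = none
L2 align_heading: idle → wire stays none
L3 cruise: active, suppressor → wire = (0, -1)
L4 avoid_obstacle: idle → wire stays (0, -1)
L5 back_away: active, suppressor → wire = (2, -3)
actuator = (2, -3)

2 -3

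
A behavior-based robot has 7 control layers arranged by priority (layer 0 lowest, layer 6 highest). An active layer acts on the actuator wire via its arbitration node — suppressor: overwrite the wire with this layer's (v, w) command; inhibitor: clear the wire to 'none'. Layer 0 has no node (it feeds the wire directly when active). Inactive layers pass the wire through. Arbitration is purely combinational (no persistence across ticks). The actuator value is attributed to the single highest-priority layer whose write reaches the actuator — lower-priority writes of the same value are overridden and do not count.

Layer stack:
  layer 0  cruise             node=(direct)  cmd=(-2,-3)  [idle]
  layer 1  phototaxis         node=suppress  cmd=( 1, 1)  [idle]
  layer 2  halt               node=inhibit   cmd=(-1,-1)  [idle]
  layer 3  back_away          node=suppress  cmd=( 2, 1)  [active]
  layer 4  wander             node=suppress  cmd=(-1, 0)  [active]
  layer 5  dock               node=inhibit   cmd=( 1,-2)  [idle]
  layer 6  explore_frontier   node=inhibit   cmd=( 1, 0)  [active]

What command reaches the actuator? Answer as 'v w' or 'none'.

layer 0 (cruise) idle — none
layer 1 (phototaxis) idle — unchanged: none
layer 2 (halt) idle — unchanged: none
layer 3 (back_away) active — suppresses: (2, 1)
layer 4 (wander) active — suppresses: (-1, 0)
layer 5 (dock) idle — unchanged: (-1, 0)
layer 6 (explore_frontier) active — inhibits: none
→ actuator none

none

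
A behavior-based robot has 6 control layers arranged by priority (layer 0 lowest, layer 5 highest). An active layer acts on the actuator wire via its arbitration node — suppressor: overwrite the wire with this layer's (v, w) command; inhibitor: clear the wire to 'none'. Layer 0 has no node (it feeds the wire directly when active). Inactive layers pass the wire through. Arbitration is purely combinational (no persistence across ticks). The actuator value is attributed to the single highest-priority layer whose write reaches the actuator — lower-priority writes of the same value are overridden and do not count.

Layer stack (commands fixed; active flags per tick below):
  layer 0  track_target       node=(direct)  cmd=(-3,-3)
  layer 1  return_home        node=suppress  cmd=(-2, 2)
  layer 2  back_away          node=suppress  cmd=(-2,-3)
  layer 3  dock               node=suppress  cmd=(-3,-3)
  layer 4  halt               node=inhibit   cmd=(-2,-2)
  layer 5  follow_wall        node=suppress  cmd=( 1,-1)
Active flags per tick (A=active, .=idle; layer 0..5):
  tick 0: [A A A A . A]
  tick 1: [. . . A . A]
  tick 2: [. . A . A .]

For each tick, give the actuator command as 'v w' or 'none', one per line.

1 -1
1 -1
none

tick 0:
  L0 track_target: active, feeds wire = (-3, -3)
  L1 return_home: active, suppressor → wire = (-2, 2)
  L2 back_away: active, suppressor → wire = (-2, -3)
  L3 dock: active, suppressor → wire = (-3, -3)
  L4 halt: idle → wire stays (-3, -3)
  L5 follow_wall: active, suppressor → wire = (1, -1)
  actuator = (1, -1)
tick 1:
  L0 track_target: idle → wire = none
  L1 return_home: idle → wire stays none
  L2 back_away: idle → wire stays none
  L3 dock: active, suppressor → wire = (-3, -3)
  L4 halt: idle → wire stays (-3, -3)
  L5 follow_wall: active, suppressor → wire = (1, -1)
  actuator = (1, -1)
tick 2:
  L0 track_target: idle → wire = none
  L1 return_home: idle → wire stays none
  L2 back_away: active, suppressor → wire = (-2, -3)
  L3 dock: idle → wire stays (-2, -3)
  L4 halt: active, inhibitor → wire = none
  L5 follow_wall: idle → wire stays none
  actuator = none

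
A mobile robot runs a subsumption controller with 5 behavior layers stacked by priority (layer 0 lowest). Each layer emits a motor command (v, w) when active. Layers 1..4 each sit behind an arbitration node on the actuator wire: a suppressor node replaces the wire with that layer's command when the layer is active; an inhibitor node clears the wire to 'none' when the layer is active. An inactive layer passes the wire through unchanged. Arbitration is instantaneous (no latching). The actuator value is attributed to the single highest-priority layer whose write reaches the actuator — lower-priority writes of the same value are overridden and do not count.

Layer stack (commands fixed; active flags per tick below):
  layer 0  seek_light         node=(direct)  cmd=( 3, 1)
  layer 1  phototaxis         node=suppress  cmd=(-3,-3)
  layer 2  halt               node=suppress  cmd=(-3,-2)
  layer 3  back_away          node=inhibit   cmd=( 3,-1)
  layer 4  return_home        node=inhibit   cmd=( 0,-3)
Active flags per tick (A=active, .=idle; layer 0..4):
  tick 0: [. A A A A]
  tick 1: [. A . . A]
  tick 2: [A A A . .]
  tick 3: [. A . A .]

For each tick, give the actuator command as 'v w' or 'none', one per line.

none
none
-3 -2
none

tick 0:
  L0 seek_light: idle → wire = none
  L1 phototaxis: active, suppressor → wire = (-3, -3)
  L2 halt: active, suppressor → wire = (-3, -2)
  L3 back_away: active, inhibitor → wire = none
  L4 return_home: active, inhibitor → wire = none
  actuator = none
tick 1:
  L0 seek_light: idle → wire = none
  L1 phototaxis: active, suppressor → wire = (-3, -3)
  L2 halt: idle → wire stays (-3, -3)
  L3 back_away: idle → wire stays (-3, -3)
  L4 return_home: active, inhibitor → wire = none
  actuator = none
tick 2:
  L0 seek_light: active, feeds wire = (3, 1)
  L1 phototaxis: active, suppressor → wire = (-3, -3)
  L2 halt: active, suppressor → wire = (-3, -2)
  L3 back_away: idle → wire stays (-3, -2)
  L4 return_home: idle → wire stays (-3, -2)
  actuator = (-3, -2)
tick 3:
  L0 seek_light: idle → wire = none
  L1 phototaxis: active, suppressor → wire = (-3, -3)
  L2 halt: idle → wire stays (-3, -3)
  L3 back_away: active, inhibitor → wire = none
  L4 return_home: idle → wire stays none
  actuator = none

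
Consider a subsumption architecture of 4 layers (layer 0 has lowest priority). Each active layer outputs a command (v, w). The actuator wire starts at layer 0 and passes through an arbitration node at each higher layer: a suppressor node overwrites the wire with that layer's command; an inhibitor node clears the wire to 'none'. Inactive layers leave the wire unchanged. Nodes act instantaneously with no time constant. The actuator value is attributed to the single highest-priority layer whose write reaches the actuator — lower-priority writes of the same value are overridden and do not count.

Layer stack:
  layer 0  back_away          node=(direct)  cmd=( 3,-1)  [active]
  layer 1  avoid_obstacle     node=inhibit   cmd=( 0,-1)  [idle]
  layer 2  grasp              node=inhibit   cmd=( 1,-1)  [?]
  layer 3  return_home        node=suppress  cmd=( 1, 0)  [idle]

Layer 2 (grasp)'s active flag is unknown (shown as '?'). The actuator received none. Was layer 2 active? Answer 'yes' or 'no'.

If layer 2 is active=yes:
  actuator would be none
If layer 2 is active=no:
  actuator would be (3, -1)
Observed none, so layer 2 was active.

yes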